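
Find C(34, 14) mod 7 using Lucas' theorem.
6

Using Lucas' theorem:
Write n=34 and k=14 in base 7:
n in base 7: [4, 6]
k in base 7: [2, 0]
C(34,14) mod 7 = ∏ C(n_i, k_i) mod 7
Digit binomials (mod 7): C(4,2) = 6; C(6,0) = 1
Product: 6 × 1 = 6 ≡ 6 (mod 7)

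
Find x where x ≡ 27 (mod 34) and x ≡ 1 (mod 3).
61

Using Chinese Remainder Theorem:
M = 34 × 3 = 102
M1 = 3, M2 = 34
y1 = 3^(-1) mod 34 = 23
y2 = 34^(-1) mod 3 = 1
x = (27×3×23 + 1×34×1) mod 102 = 61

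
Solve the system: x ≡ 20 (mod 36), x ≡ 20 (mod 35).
20

Using Chinese Remainder Theorem:
M = 36 × 35 = 1260
M1 = 35, M2 = 36
y1 = 35^(-1) mod 36 = 35
y2 = 36^(-1) mod 35 = 1
x = (20×35×35 + 20×36×1) mod 1260 = 20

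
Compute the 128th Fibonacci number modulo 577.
264

Matrix identity: Q^n = [[F_(n+1), F_n], [F_n, F_(n-1)]] with Q = [[1,1],[1,0]].
n = 128 = 10000000₂. Square-and-multiply, entries mod 577:
Q^1 = [[1,1],[1,0]]
Q^2 = (Q^1)² = [[2,1],[1,1]]
Q^4 = (Q^2)² = [[5,3],[3,2]]
Q^8 = (Q^4)² = [[34,21],[21,13]]
Q^16 = (Q^8)² = [[443,410],[410,33]]
Q^32 = (Q^16)² = [[262,134],[134,128]]
Q^64 = (Q^32)² = [[50,330],[330,297]]
Q^128 = (Q^64)² = [[39,264],[264,352]]
F_128 mod 577 = Q^128[0][1] = 264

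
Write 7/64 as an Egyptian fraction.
1/10 + 1/107 + 1/34240

Greedy algorithm:
7/64: ceiling(64/7) = 10, use 1/10
3/320: ceiling(320/3) = 107, use 1/107
1/34240: ceiling(34240/1) = 34240, use 1/34240
Result: 7/64 = 1/10 + 1/107 + 1/34240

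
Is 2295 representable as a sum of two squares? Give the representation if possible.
Not possible

Factorization: 2295 = 3^3 × 5 × 17
By Fermat: n is sum of two squares iff every prime p ≡ 3 (mod 4) appears to even power.
Prime(s) ≡ 3 (mod 4) with odd exponent: [(3, 3)]
Therefore 2295 cannot be expressed as a² + b².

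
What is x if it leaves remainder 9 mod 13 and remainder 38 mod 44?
126

Using Chinese Remainder Theorem:
M = 13 × 44 = 572
M1 = 44, M2 = 13
y1 = 44^(-1) mod 13 = 8
y2 = 13^(-1) mod 44 = 17
x = (9×44×8 + 38×13×17) mod 572 = 126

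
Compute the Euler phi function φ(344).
168

344 = 2^3 × 43
φ(n) = n × ∏(1 - 1/p) for each prime p dividing n
φ(344) = 344 × (1 - 1/2) × (1 - 1/43) = 168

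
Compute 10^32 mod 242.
12

Repeated squaring. Binary of 32 = 100000.
10^1 ≡ 10 (mod 242); 10^2 ≡ 100 (mod 242); 10^4 ≡ 78 (mod 242); 10^8 ≡ 34 (mod 242); 10^16 ≡ 188 (mod 242); 10^32 ≡ 12 (mod 242)
10^32 = 10^32 ≡ 12 (mod 242)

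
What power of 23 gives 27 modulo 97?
90

Baby-step giant-step with step n = ⌈√97⌉ = 10.
Baby steps 23^j mod 97 (j:value) for j=0..9: 0:1, 1:23, 2:44, 3:42, 4:93, 5:5, 6:18, 7:26, 8:16, 9:77.
Giant-step multiplier: 23^(-10) ≡ 23^(96-10) = 23^86 ≡ 66 (mod 97).
Giant steps γ_i = 27·66^i mod 97: γ_0=27, γ_1=36, γ_2=48, γ_3=64, γ_4=53, γ_5=6, γ_6=8, γ_7=43, γ_8=25, γ_9=1 (in table at j=0).
x = i·n + j = 9·10 + 0 = 90.
Check: 23^90 ≡ 27 (mod 97).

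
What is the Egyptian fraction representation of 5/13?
1/3 + 1/20 + 1/780

Greedy algorithm:
5/13: ceiling(13/5) = 3, use 1/3
2/39: ceiling(39/2) = 20, use 1/20
1/780: ceiling(780/1) = 780, use 1/780
Result: 5/13 = 1/3 + 1/20 + 1/780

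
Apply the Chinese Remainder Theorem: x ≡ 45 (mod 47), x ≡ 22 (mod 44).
374

Using Chinese Remainder Theorem:
M = 47 × 44 = 2068
M1 = 44, M2 = 47
y1 = 44^(-1) mod 47 = 31
y2 = 47^(-1) mod 44 = 15
x = (45×44×31 + 22×47×15) mod 2068 = 374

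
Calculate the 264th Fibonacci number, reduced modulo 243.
234

Matrix identity: Q^n = [[F_(n+1), F_n], [F_n, F_(n-1)]] with Q = [[1,1],[1,0]].
n = 264 = 100001000₂. Square-and-multiply, entries mod 243:
Q^1 = [[1,1],[1,0]]
Q^2 = (Q^1)² = [[2,1],[1,1]]
Q^4 = (Q^2)² = [[5,3],[3,2]]
Q^8 = (Q^4)² = [[34,21],[21,13]]
Q^16 = (Q^8)² = [[139,15],[15,124]]
Q^33 = (Q^16)²·Q = [[163,106],[106,57]]
Q^66 = (Q^33)² = [[140,235],[235,148]]
Q^132 = (Q^66)² = [[224,126],[126,98]]
Q^264 = (Q^132)² = [[199,234],[234,208]]
F_264 mod 243 = Q^264[0][1] = 234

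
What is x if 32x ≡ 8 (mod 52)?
x ≡ 10 (mod 13)

gcd(32, 52) = 4, which divides 8, so solutions exist.
Divide through by 4: 8x ≡ 2 (mod 13).
Find 8^(-1) mod 13 by the extended Euclidean algorithm:
13 = 1 × 8 + 5  ⟹  5 = (1)·13 + (-1)·8
8 = 1 × 5 + 3  ⟹  3 = (-1)·13 + (2)·8
5 = 1 × 3 + 2  ⟹  2 = (2)·13 + (-3)·8
3 = 1 × 2 + 1  ⟹  1 = (-3)·13 + (5)·8
So (5)·8 ≡ 1 (mod 13), i.e. 8^(-1) ≡ 5 (mod 13).
x ≡ 5 × 2 = 10 ≡ 10 (mod 13).
Check: 32 × 10 = 320 ≡ 8 (mod 52).
x ≡ 10 (mod 13), giving 4 solutions mod 52.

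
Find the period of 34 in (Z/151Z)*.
75

151 is prime, so ord(34) divides φ(151) = 150.
Divisors of 150: 1, 2, 3, 5, 6, 10, 15, 25, 30, 50, 75, 150.
Repeated squaring: 34^1 ≡ 34, 34^2 ≡ 99, 34^4 ≡ 137, 34^8 ≡ 45, 34^16 ≡ 62, 34^32 ≡ 69, 34^64 ≡ 80, 34^128 ≡ 58 (mod 151).
Test 34^d mod 151 for each divisor d in increasing order:
34^1 ≡ 34
34^2 ≡ 99
34^3 = 34^2·34^1 ≡ 44
34^5 = 34^4·34^1 ≡ 128
34^6 = 34^4·34^2 ≡ 124
34^10 = 34^8·34^2 ≡ 76
34^15 = 34^8·34^4·34^2·34^1 ≡ 64
34^25 = 34^16·34^8·34^1 ≡ 32
34^30 = 34^16·34^8·34^4·34^2 ≡ 19
34^50 = 34^32·34^16·34^2 ≡ 118
34^75 = 34^64·34^8·34^2·34^1 ≡ 1  ← first divisor giving 1
The order is 75.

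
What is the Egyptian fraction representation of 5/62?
1/13 + 1/269 + 1/216814

Greedy algorithm:
5/62: ceiling(62/5) = 13, use 1/13
3/806: ceiling(806/3) = 269, use 1/269
1/216814: ceiling(216814/1) = 216814, use 1/216814
Result: 5/62 = 1/13 + 1/269 + 1/216814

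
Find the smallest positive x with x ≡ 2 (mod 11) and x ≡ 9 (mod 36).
189

Using Chinese Remainder Theorem:
M = 11 × 36 = 396
M1 = 36, M2 = 11
y1 = 36^(-1) mod 11 = 4
y2 = 11^(-1) mod 36 = 23
x = (2×36×4 + 9×11×23) mod 396 = 189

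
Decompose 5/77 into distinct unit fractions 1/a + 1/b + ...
1/16 + 1/411 + 1/506352

Greedy algorithm:
5/77: ceiling(77/5) = 16, use 1/16
3/1232: ceiling(1232/3) = 411, use 1/411
1/506352: ceiling(506352/1) = 506352, use 1/506352
Result: 5/77 = 1/16 + 1/411 + 1/506352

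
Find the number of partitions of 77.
10619863

p(n) counts ways to write n as a sum of positive integers (order ignored).
Euler's pentagonal recurrence: p(k) = p(k-1) + p(k-2) - p(k-5) - p(k-7) + p(k-12) + p(k-15) - ... (offsets j(3j∓1)/2, signs ++--, p(0)=1, p(<0)=0).
DP table for k = 0..76: p(0)=1, p(1)=1, p(2)=2, p(3)=3, p(4)=5, p(5)=7, p(6)=11, p(7)=15, p(8)=22, p(9)=30, p(10)=42, p(11)=56, p(12)=77, p(13)=101, p(14)=135, p(15)=176, p(16)=231, p(17)=297, p(18)=385, p(19)=490, p(20)=627, p(21)=792, p(22)=1002, p(23)=1255, p(24)=1575, p(25)=1958, p(26)=2436, p(27)=3010, p(28)=3718, p(29)=4565, p(30)=5604, p(31)=6842, p(32)=8349, p(33)=10143, p(34)=12310, p(35)=14883, p(36)=17977, p(37)=21637, p(38)=26015, p(39)=31185, p(40)=37338, p(41)=44583, p(42)=53174, p(43)=63261, p(44)=75175, p(45)=89134, p(46)=105558, p(47)=124754, p(48)=147273, p(49)=173525, p(50)=204226, p(51)=239943, p(52)=281589, p(53)=329931, p(54)=386155, p(55)=451276, p(56)=526823, p(57)=614154, p(58)=715220, p(59)=831820, p(60)=966467, p(61)=1121505, p(62)=1300156, p(63)=1505499, p(64)=1741630, p(65)=2012558, p(66)=2323520, p(67)=2679689, p(68)=3087735, p(69)=3554345, p(70)=4087968, p(71)=4697205, p(72)=5392783, p(73)=6185689, p(74)=7089500, p(75)=8118264, p(76)=9289091.
Final step: p(77) = p(76) + p(75) - p(72) - p(70) + p(65) + p(62) - p(55) - p(51) + p(42) + p(37) - p(26) - p(20) + p(7) + p(0)
= 9289091 + 8118264 - 5392783 - 4087968 + 2012558 + 1300156 - 451276 - 239943 + 53174 + 21637 - 2436 - 627 + 15 + 1
= 10619863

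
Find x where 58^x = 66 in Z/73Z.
15

Baby-step giant-step with step n = ⌈√73⌉ = 9.
Baby steps 58^j mod 73 (j:value) for j=0..8: 0:1, 1:58, 2:6, 3:56, 4:36, 5:44, 6:70, 7:45, 8:55.
Giant-step multiplier: 58^(-9) ≡ 58^(72-9) = 58^63 ≡ 63 (mod 73).
Giant steps γ_i = 66·63^i mod 73: γ_0=66, γ_1=70 (in table at j=6).
x = i·n + j = 1·9 + 6 = 15.
Check: 58^15 ≡ 66 (mod 73).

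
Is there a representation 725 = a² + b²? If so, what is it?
7² + 26² (a=7, b=26)

Factorization: 725 = 5^2 × 29
By Fermat: n is sum of two squares iff every prime p ≡ 3 (mod 4) appears to even power.
All primes ≡ 3 (mod 4) appear to even power.
Search a = 0, 1, 2, … for 725 - a² a perfect square: first hit at a = 7: 725 - 49 = 676 = 26².
725 = 7² + 26² = 49 + 676 ✓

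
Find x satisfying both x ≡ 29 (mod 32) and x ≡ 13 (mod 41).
669

Using Chinese Remainder Theorem:
M = 32 × 41 = 1312
M1 = 41, M2 = 32
y1 = 41^(-1) mod 32 = 25
y2 = 32^(-1) mod 41 = 9
x = (29×41×25 + 13×32×9) mod 1312 = 669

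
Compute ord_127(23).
126

127 is prime, so ord(23) divides φ(127) = 126.
Divisors of 126: 1, 2, 3, 6, 7, 9, 14, 18, 21, 42, 63, 126.
Repeated squaring: 23^1 ≡ 23, 23^2 ≡ 21, 23^4 ≡ 60, 23^8 ≡ 44, 23^16 ≡ 31, 23^32 ≡ 72, 23^64 ≡ 104 (mod 127).
Test 23^d mod 127 for each divisor d in increasing order:
23^1 ≡ 23
23^2 ≡ 21
23^3 = 23^2·23^1 ≡ 102
23^6 = 23^4·23^2 ≡ 117
23^7 = 23^4·23^2·23^1 ≡ 24
23^9 = 23^8·23^1 ≡ 123
23^14 = 23^8·23^4·23^2 ≡ 68
23^18 = 23^16·23^2 ≡ 16
23^21 = 23^16·23^4·23^1 ≡ 108
23^42 = 23^32·23^8·23^2 ≡ 107
23^63 = 23^32·23^16·23^8·23^4·23^2·23^1 ≡ 126
23^126 = 23^64·23^32·23^16·23^8·23^4·23^2 ≡ 1  ← first divisor giving 1
The order is 126.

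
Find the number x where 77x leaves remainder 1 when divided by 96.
5

gcd(77, 96) = 1, so the inverse exists.
Extended Euclidean algorithm on (96, 77):
96 = 1 × 77 + 19  ⟹  19 = (1)·96 + (-1)·77
77 = 4 × 19 + 1  ⟹  1 = (-4)·96 + (5)·77
So (5)·77 ≡ 1 (mod 96), i.e. 77^(-1) ≡ 5 (mod 96).
Check: 77 × 5 = 385 ≡ 1 (mod 96)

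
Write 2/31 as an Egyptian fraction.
1/16 + 1/496

Greedy algorithm:
2/31: ceiling(31/2) = 16, use 1/16
1/496: ceiling(496/1) = 496, use 1/496
Result: 2/31 = 1/16 + 1/496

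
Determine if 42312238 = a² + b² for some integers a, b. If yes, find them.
Not possible

Factorization: 42312238 = 2 × 37 × 83^3
By Fermat: n is sum of two squares iff every prime p ≡ 3 (mod 4) appears to even power.
Prime(s) ≡ 3 (mod 4) with odd exponent: [(83, 3)]
Therefore 42312238 cannot be expressed as a² + b².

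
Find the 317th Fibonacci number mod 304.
165

Matrix identity: Q^n = [[F_(n+1), F_n], [F_n, F_(n-1)]] with Q = [[1,1],[1,0]].
n = 317 = 100111101₂. Square-and-multiply, entries mod 304:
Q^1 = [[1,1],[1,0]]
Q^2 = (Q^1)² = [[2,1],[1,1]]
Q^4 = (Q^2)² = [[5,3],[3,2]]
Q^9 = (Q^4)²·Q = [[55,34],[34,21]]
Q^19 = (Q^9)²·Q = [[77,229],[229,152]]
Q^39 = (Q^19)²·Q = [[155,2],[2,153]]
Q^79 = (Q^39)²·Q = [[21,13],[13,8]]
Q^158 = (Q^79)² = [[2,73],[73,233]]
Q^317 = (Q^158)²·Q = [[296,165],[165,131]]
F_317 mod 304 = Q^317[0][1] = 165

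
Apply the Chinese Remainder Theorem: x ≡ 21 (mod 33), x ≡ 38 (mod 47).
978

Using Chinese Remainder Theorem:
M = 33 × 47 = 1551
M1 = 47, M2 = 33
y1 = 47^(-1) mod 33 = 26
y2 = 33^(-1) mod 47 = 10
x = (21×47×26 + 38×33×10) mod 1551 = 978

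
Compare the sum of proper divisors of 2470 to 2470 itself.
abundant

Proper divisors of 2470: sum = 1 + 2 + 5 + 10 + 13 + 19 + 26 + 38 + 65 + 95 + 130 + 190 + 247 + 494 + 1235 = 2570
Since 2570 > 2470, 2470 is abundant.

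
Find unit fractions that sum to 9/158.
1/18 + 1/711

Greedy algorithm:
9/158: ceiling(158/9) = 18, use 1/18
1/711: ceiling(711/1) = 711, use 1/711
Result: 9/158 = 1/18 + 1/711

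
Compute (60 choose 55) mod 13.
4

Using Lucas' theorem:
Write n=60 and k=55 in base 13:
n in base 13: [4, 8]
k in base 13: [4, 3]
C(60,55) mod 13 = ∏ C(n_i, k_i) mod 13
Digit binomials (mod 13): C(4,4) = 1; C(8,3) = 56 ≡ 4
Product: 1 × 4 = 4 ≡ 4 (mod 13)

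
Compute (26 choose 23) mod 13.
0

Using Lucas' theorem:
Write n=26 and k=23 in base 13:
n in base 13: [2, 0]
k in base 13: [1, 10]
C(26,23) mod 13 = ∏ C(n_i, k_i) mod 13
Digit binomials (mod 13): C(2,1) = 2; C(0,10) = 0 (k_i > n_i)
Product: 2 × 0 = 0 ≡ 0 (mod 13)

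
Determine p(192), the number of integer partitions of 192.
1987276856363

p(n) counts ways to write n as a sum of positive integers (order ignored).
Euler's pentagonal recurrence: p(k) = p(k-1) + p(k-2) - p(k-5) - p(k-7) + p(k-12) + p(k-15) - ... (offsets j(3j∓1)/2, signs ++--, p(0)=1, p(<0)=0).
DP table for k = 0..191: p(0)=1, p(1)=1, p(2)=2, p(3)=3, p(4)=5, p(5)=7, p(6)=11, p(7)=15, p(8)=22, p(9)=30, p(10)=42, p(11)=56, p(12)=77, p(13)=101, p(14)=135, p(15)=176, p(16)=231, p(17)=297, p(18)=385, p(19)=490, p(20)=627, p(21)=792, p(22)=1002, p(23)=1255, p(24)=1575, p(25)=1958, p(26)=2436, p(27)=3010, p(28)=3718, p(29)=4565, p(30)=5604, p(31)=6842, p(32)=8349, p(33)=10143, p(34)=12310, p(35)=14883, p(36)=17977, p(37)=21637, p(38)=26015, p(39)=31185, p(40)=37338, p(41)=44583, p(42)=53174, p(43)=63261, p(44)=75175, p(45)=89134, p(46)=105558, p(47)=124754, p(48)=147273, p(49)=173525, p(50)=204226, p(51)=239943, p(52)=281589, p(53)=329931, p(54)=386155, p(55)=451276, p(56)=526823, p(57)=614154, p(58)=715220, p(59)=831820, p(60)=966467, p(61)=1121505, p(62)=1300156, p(63)=1505499, p(64)=1741630, p(65)=2012558, p(66)=2323520, p(67)=2679689, p(68)=3087735, p(69)=3554345, p(70)=4087968, p(71)=4697205, p(72)=5392783, p(73)=6185689, p(74)=7089500, p(75)=8118264, p(76)=9289091, p(77)=10619863, p(78)=12132164, p(79)=13848650, p(80)=15796476, p(81)=18004327, p(82)=20506255, p(83)=23338469, p(84)=26543660, p(85)=30167357, p(86)=34262962, p(87)=38887673, p(88)=44108109, p(89)=49995925, p(90)=56634173, p(91)=64112359, p(92)=72533807, p(93)=82010177, p(94)=92669720, p(95)=104651419, p(96)=118114304, p(97)=133230930, p(98)=150198136, p(99)=169229875, p(100)=190569292, p(101)=214481126, p(102)=241265379, p(103)=271248950, p(104)=304801365, p(105)=342325709, p(106)=384276336, p(107)=431149389, p(108)=483502844, p(109)=541946240, p(110)=607163746, p(111)=679903203, p(112)=761002156, p(113)=851376628, p(114)=952050665, p(115)=1064144451, p(116)=1188908248, p(117)=1327710076, p(118)=1482074143, p(119)=1653668665, p(120)=1844349560, p(121)=2056148051, p(122)=2291320912, p(123)=2552338241, p(124)=2841940500, p(125)=3163127352, p(126)=3519222692, p(127)=3913864295, p(128)=4351078600, p(129)=4835271870, p(130)=5371315400, p(131)=5964539504, p(132)=6620830889, p(133)=7346629512, p(134)=8149040695, p(135)=9035836076, p(136)=10015581680, p(137)=11097645016, p(138)=12292341831, p(139)=13610949895, p(140)=15065878135, p(141)=16670689208, p(142)=18440293320, p(143)=20390982757, p(144)=22540654445, p(145)=24908858009, p(146)=27517052599, p(147)=30388671978, p(148)=33549419497, p(149)=37027355200, p(150)=40853235313, p(151)=45060624582, p(152)=49686288421, p(153)=54770336324, p(154)=60356673280, p(155)=66493182097, p(156)=73232243759, p(157)=80630964769, p(158)=88751778802, p(159)=97662728555, p(160)=107438159466, p(161)=118159068427, p(162)=129913904637, p(163)=142798995930, p(164)=156919475295, p(165)=172389800255, p(166)=189334822579, p(167)=207890420102, p(168)=228204732751, p(169)=250438925115, p(170)=274768617130, p(171)=301384802048, p(172)=330495499613, p(173)=362326859895, p(174)=397125074750, p(175)=435157697830, p(176)=476715857290, p(177)=522115831195, p(178)=571701605655, p(179)=625846753120, p(180)=684957390936, p(181)=749474411781, p(182)=819876908323, p(183)=896684817527, p(184)=980462880430, p(185)=1071823774337, p(186)=1171432692373, p(187)=1280011042268, p(188)=1398341745571, p(189)=1527273599625, p(190)=1667727404093, p(191)=1820701100652.
Final step: p(192) = p(191) + p(190) - p(187) - p(185) + p(180) + p(177) - p(170) - p(166) + p(157) + p(152) - p(141) - p(135) + p(122) + p(115) - p(100) - p(92) + p(75) + p(66) - p(47) - p(37) + p(16) + p(5)
= 1820701100652 + 1667727404093 - 1280011042268 - 1071823774337 + 684957390936 + 522115831195 - 274768617130 - 189334822579 + 80630964769 + 49686288421 - 16670689208 - 9035836076 + 2291320912 + 1064144451 - 190569292 - 72533807 + 8118264 + 2323520 - 124754 - 21637 + 231 + 7
= 1987276856363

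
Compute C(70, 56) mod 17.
0

Using Lucas' theorem:
Write n=70 and k=56 in base 17:
n in base 17: [4, 2]
k in base 17: [3, 5]
C(70,56) mod 17 = ∏ C(n_i, k_i) mod 17
Digit binomials (mod 17): C(4,3) = 4; C(2,5) = 0 (k_i > n_i)
Product: 4 × 0 = 0 ≡ 0 (mod 17)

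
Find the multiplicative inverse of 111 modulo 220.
111

gcd(111, 220) = 1, so the inverse exists.
Extended Euclidean algorithm on (220, 111):
220 = 1 × 111 + 109  ⟹  109 = (1)·220 + (-1)·111
111 = 1 × 109 + 2  ⟹  2 = (-1)·220 + (2)·111
109 = 54 × 2 + 1  ⟹  1 = (55)·220 + (-109)·111
So (-109)·111 ≡ 1 (mod 220), i.e. 111^(-1) ≡ -109 ≡ 111 (mod 220).
Check: 111 × 111 = 12321 ≡ 1 (mod 220)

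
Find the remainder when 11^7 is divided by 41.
35

Repeated squaring. Binary of 7 = 111.
11^1 ≡ 11 (mod 41); 11^2 ≡ 39 (mod 41); 11^4 ≡ 4 (mod 41)
11^7 = 11^1 × 11^2 × 11^4 ≡ 35 (mod 41)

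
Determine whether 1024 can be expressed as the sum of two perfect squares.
0² + 32² (a=0, b=32)

Factorization: 1024 = 2^10
By Fermat: n is sum of two squares iff every prime p ≡ 3 (mod 4) appears to even power.
All primes ≡ 3 (mod 4) appear to even power.
Search a = 0, 1, 2, … for 1024 - a² a perfect square: first hit at a = 0: 1024 - 0 = 1024 = 32².
1024 = 0² + 32² = 0 + 1024 ✓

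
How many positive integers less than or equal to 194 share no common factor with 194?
96

194 = 2 × 97
φ(n) = n × ∏(1 - 1/p) for each prime p dividing n
φ(194) = 194 × (1 - 1/2) × (1 - 1/97) = 96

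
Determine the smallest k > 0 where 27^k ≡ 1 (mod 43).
14

43 is prime, so ord(27) divides φ(43) = 42.
Divisors of 42: 1, 2, 3, 6, 7, 14, 21, 42.
Repeated squaring: 27^1 ≡ 27, 27^2 ≡ 41, 27^4 ≡ 4, 27^8 ≡ 16, 27^16 ≡ 41, 27^32 ≡ 4 (mod 43).
Test 27^d mod 43 for each divisor d in increasing order:
27^1 ≡ 27
27^2 ≡ 41
27^3 = 27^2·27^1 ≡ 32
27^6 = 27^4·27^2 ≡ 35
27^7 = 27^4·27^2·27^1 ≡ 42
27^14 = 27^8·27^4·27^2 ≡ 1  ← first divisor giving 1
The order is 14.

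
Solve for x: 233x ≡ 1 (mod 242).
215

gcd(233, 242) = 1, so the inverse exists.
Extended Euclidean algorithm on (242, 233):
242 = 1 × 233 + 9  ⟹  9 = (1)·242 + (-1)·233
233 = 25 × 9 + 8  ⟹  8 = (-25)·242 + (26)·233
9 = 1 × 8 + 1  ⟹  1 = (26)·242 + (-27)·233
So (-27)·233 ≡ 1 (mod 242), i.e. 233^(-1) ≡ -27 ≡ 215 (mod 242).
Check: 233 × 215 = 50095 ≡ 1 (mod 242)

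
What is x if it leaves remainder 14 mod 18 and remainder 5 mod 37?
338

Using Chinese Remainder Theorem:
M = 18 × 37 = 666
M1 = 37, M2 = 18
y1 = 37^(-1) mod 18 = 1
y2 = 18^(-1) mod 37 = 35
x = (14×37×1 + 5×18×35) mod 666 = 338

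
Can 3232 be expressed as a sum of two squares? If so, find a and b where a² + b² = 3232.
36² + 44² (a=36, b=44)

Factorization: 3232 = 2^5 × 101
By Fermat: n is sum of two squares iff every prime p ≡ 3 (mod 4) appears to even power.
All primes ≡ 3 (mod 4) appear to even power.
Search a = 0, 1, 2, … for 3232 - a² a perfect square: first hit at a = 36: 3232 - 1296 = 1936 = 44².
3232 = 36² + 44² = 1296 + 1936 ✓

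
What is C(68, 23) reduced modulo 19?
2

Using Lucas' theorem:
Write n=68 and k=23 in base 19:
n in base 19: [3, 11]
k in base 19: [1, 4]
C(68,23) mod 19 = ∏ C(n_i, k_i) mod 19
Digit binomials (mod 19): C(3,1) = 3; C(11,4) = 330 ≡ 7
Product: 3 × 7 = 21 ≡ 2 (mod 19)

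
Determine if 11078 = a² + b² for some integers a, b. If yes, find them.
Not possible

Factorization: 11078 = 2 × 29 × 191
By Fermat: n is sum of two squares iff every prime p ≡ 3 (mod 4) appears to even power.
Prime(s) ≡ 3 (mod 4) with odd exponent: [(191, 1)]
Therefore 11078 cannot be expressed as a² + b².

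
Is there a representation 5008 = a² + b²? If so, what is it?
48² + 52² (a=48, b=52)

Factorization: 5008 = 2^4 × 313
By Fermat: n is sum of two squares iff every prime p ≡ 3 (mod 4) appears to even power.
All primes ≡ 3 (mod 4) appear to even power.
Search a = 0, 1, 2, … for 5008 - a² a perfect square: first hit at a = 48: 5008 - 2304 = 2704 = 52².
5008 = 48² + 52² = 2304 + 2704 ✓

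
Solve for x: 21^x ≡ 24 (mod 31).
17

Baby-step giant-step with step n = ⌈√31⌉ = 6.
Baby steps 21^j mod 31 (j:value) for j=0..5: 0:1, 1:21, 2:7, 3:23, 4:18, 5:6.
Giant-step multiplier: 21^(-6) ≡ 21^(30-6) = 21^24 ≡ 16 (mod 31).
Giant steps γ_i = 24·16^i mod 31: γ_0=24, γ_1=12, γ_2=6 (in table at j=5).
x = i·n + j = 2·6 + 5 = 17.
Check: 21^17 ≡ 24 (mod 31).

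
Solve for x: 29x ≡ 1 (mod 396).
41

gcd(29, 396) = 1, so the inverse exists.
Extended Euclidean algorithm on (396, 29):
396 = 13 × 29 + 19  ⟹  19 = (1)·396 + (-13)·29
29 = 1 × 19 + 10  ⟹  10 = (-1)·396 + (14)·29
19 = 1 × 10 + 9  ⟹  9 = (2)·396 + (-27)·29
10 = 1 × 9 + 1  ⟹  1 = (-3)·396 + (41)·29
So (41)·29 ≡ 1 (mod 396), i.e. 29^(-1) ≡ 41 (mod 396).
Check: 29 × 41 = 1189 ≡ 1 (mod 396)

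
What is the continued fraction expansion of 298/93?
[3; 4, 1, 8, 2]

Euclidean algorithm steps:
298 = 3 × 93 + 19
93 = 4 × 19 + 17
19 = 1 × 17 + 2
17 = 8 × 2 + 1
2 = 2 × 1 + 0
Continued fraction: [3; 4, 1, 8, 2]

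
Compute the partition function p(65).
2012558

p(n) counts ways to write n as a sum of positive integers (order ignored).
Euler's pentagonal recurrence: p(k) = p(k-1) + p(k-2) - p(k-5) - p(k-7) + p(k-12) + p(k-15) - ... (offsets j(3j∓1)/2, signs ++--, p(0)=1, p(<0)=0).
DP table for k = 0..64: p(0)=1, p(1)=1, p(2)=2, p(3)=3, p(4)=5, p(5)=7, p(6)=11, p(7)=15, p(8)=22, p(9)=30, p(10)=42, p(11)=56, p(12)=77, p(13)=101, p(14)=135, p(15)=176, p(16)=231, p(17)=297, p(18)=385, p(19)=490, p(20)=627, p(21)=792, p(22)=1002, p(23)=1255, p(24)=1575, p(25)=1958, p(26)=2436, p(27)=3010, p(28)=3718, p(29)=4565, p(30)=5604, p(31)=6842, p(32)=8349, p(33)=10143, p(34)=12310, p(35)=14883, p(36)=17977, p(37)=21637, p(38)=26015, p(39)=31185, p(40)=37338, p(41)=44583, p(42)=53174, p(43)=63261, p(44)=75175, p(45)=89134, p(46)=105558, p(47)=124754, p(48)=147273, p(49)=173525, p(50)=204226, p(51)=239943, p(52)=281589, p(53)=329931, p(54)=386155, p(55)=451276, p(56)=526823, p(57)=614154, p(58)=715220, p(59)=831820, p(60)=966467, p(61)=1121505, p(62)=1300156, p(63)=1505499, p(64)=1741630.
Final step: p(65) = p(64) + p(63) - p(60) - p(58) + p(53) + p(50) - p(43) - p(39) + p(30) + p(25) - p(14) - p(8)
= 1741630 + 1505499 - 966467 - 715220 + 329931 + 204226 - 63261 - 31185 + 5604 + 1958 - 135 - 22
= 2012558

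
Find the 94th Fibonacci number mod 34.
31

Matrix identity: Q^n = [[F_(n+1), F_n], [F_n, F_(n-1)]] with Q = [[1,1],[1,0]].
n = 94 = 1011110₂. Square-and-multiply, entries mod 34:
Q^1 = [[1,1],[1,0]]
Q^2 = (Q^1)² = [[2,1],[1,1]]
Q^5 = (Q^2)²·Q = [[8,5],[5,3]]
Q^11 = (Q^5)²·Q = [[8,21],[21,21]]
Q^23 = (Q^11)²·Q = [[26,29],[29,31]]
Q^47 = (Q^23)²·Q = [[8,21],[21,21]]
Q^94 = (Q^47)² = [[29,31],[31,32]]
F_94 mod 34 = Q^94[0][1] = 31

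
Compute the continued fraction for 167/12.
[13; 1, 11]

Euclidean algorithm steps:
167 = 13 × 12 + 11
12 = 1 × 11 + 1
11 = 11 × 1 + 0
Continued fraction: [13; 1, 11]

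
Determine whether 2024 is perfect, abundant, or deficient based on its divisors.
abundant

Proper divisors of 2024: sum = 1 + 2 + 4 + 8 + 11 + 22 + 23 + 44 + 46 + 88 + 92 + 184 + 253 + 506 + 1012 = 2296
Since 2296 > 2024, 2024 is abundant.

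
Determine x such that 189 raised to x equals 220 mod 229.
118

Baby-step giant-step with step n = ⌈√229⌉ = 16.
Baby steps 189^j mod 229 (j:value) for j=0..15: 0:1, 1:189, 2:226, 3:120, 4:9, 5:98, 6:202, 7:164, 8:81, 9:195, 10:215, 11:102, 12:42, 13:152, 14:103, 15:2.
Giant-step multiplier: 189^(-16) ≡ 189^(228-16) = 189^212 ≡ 83 (mod 229).
Giant steps γ_i = 220·83^i mod 229: γ_0=220, γ_1=169, γ_2=58, γ_3=5, γ_4=186, γ_5=95, γ_6=99, γ_7=202 (in table at j=6).
x = i·n + j = 7·16 + 6 = 118.
Check: 189^118 ≡ 220 (mod 229).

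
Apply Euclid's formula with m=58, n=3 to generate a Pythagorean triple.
(3355, 348, 3373)

Euclid's formula: a = m² - n², b = 2mn, c = m² + n²
m = 58, n = 3
a = 58² - 3² = 3364 - 9 = 3355
b = 2 × 58 × 3 = 348
c = 58² + 3² = 3364 + 9 = 3373
Verification: 3355² + 348² = 11256025 + 121104 = 11377129 = 3373² ✓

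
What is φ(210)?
48

210 = 2 × 3 × 5 × 7
φ(n) = n × ∏(1 - 1/p) for each prime p dividing n
φ(210) = 210 × (1 - 1/2) × (1 - 1/3) × (1 - 1/5) × (1 - 1/7) = 48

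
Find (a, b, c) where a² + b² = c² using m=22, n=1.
(483, 44, 485)

Euclid's formula: a = m² - n², b = 2mn, c = m² + n²
m = 22, n = 1
a = 22² - 1² = 484 - 1 = 483
b = 2 × 22 × 1 = 44
c = 22² + 1² = 484 + 1 = 485
Verification: 483² + 44² = 233289 + 1936 = 235225 = 485² ✓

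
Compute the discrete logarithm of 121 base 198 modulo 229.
192

Baby-step giant-step with step n = ⌈√229⌉ = 16.
Baby steps 198^j mod 229 (j:value) for j=0..15: 0:1, 1:198, 2:45, 3:208, 4:193, 5:200, 6:212, 7:69, 8:151, 9:128, 10:154, 11:35, 12:60, 13:201, 14:181, 15:114.
Giant-step multiplier: 198^(-16) ≡ 198^(228-16) = 198^212 ≡ 37 (mod 229).
Giant steps γ_i = 121·37^i mod 229: γ_0=121, γ_1=126, γ_2=82, γ_3=57, γ_4=48, γ_5=173, γ_6=218, γ_7=51, γ_8=55, γ_9=203, γ_10=183, γ_11=130, γ_12=1 (in table at j=0).
x = i·n + j = 12·16 + 0 = 192.
Check: 198^192 ≡ 121 (mod 229).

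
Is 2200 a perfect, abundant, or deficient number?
abundant

Proper divisors of 2200: sum = 1 + 2 + 4 + 5 + 8 + 10 + 11 + 20 + ... + 275 + 440 + 550 + 1100 (23 divisors) = 3380
Since 3380 > 2200, 2200 is abundant.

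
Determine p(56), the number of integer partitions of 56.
526823

p(n) counts ways to write n as a sum of positive integers (order ignored).
Euler's pentagonal recurrence: p(k) = p(k-1) + p(k-2) - p(k-5) - p(k-7) + p(k-12) + p(k-15) - ... (offsets j(3j∓1)/2, signs ++--, p(0)=1, p(<0)=0).
DP table for k = 0..55: p(0)=1, p(1)=1, p(2)=2, p(3)=3, p(4)=5, p(5)=7, p(6)=11, p(7)=15, p(8)=22, p(9)=30, p(10)=42, p(11)=56, p(12)=77, p(13)=101, p(14)=135, p(15)=176, p(16)=231, p(17)=297, p(18)=385, p(19)=490, p(20)=627, p(21)=792, p(22)=1002, p(23)=1255, p(24)=1575, p(25)=1958, p(26)=2436, p(27)=3010, p(28)=3718, p(29)=4565, p(30)=5604, p(31)=6842, p(32)=8349, p(33)=10143, p(34)=12310, p(35)=14883, p(36)=17977, p(37)=21637, p(38)=26015, p(39)=31185, p(40)=37338, p(41)=44583, p(42)=53174, p(43)=63261, p(44)=75175, p(45)=89134, p(46)=105558, p(47)=124754, p(48)=147273, p(49)=173525, p(50)=204226, p(51)=239943, p(52)=281589, p(53)=329931, p(54)=386155, p(55)=451276.
Final step: p(56) = p(55) + p(54) - p(51) - p(49) + p(44) + p(41) - p(34) - p(30) + p(21) + p(16) - p(5)
= 451276 + 386155 - 239943 - 173525 + 75175 + 44583 - 12310 - 5604 + 792 + 231 - 7
= 526823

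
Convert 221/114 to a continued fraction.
[1; 1, 15, 3, 2]

Euclidean algorithm steps:
221 = 1 × 114 + 107
114 = 1 × 107 + 7
107 = 15 × 7 + 2
7 = 3 × 2 + 1
2 = 2 × 1 + 0
Continued fraction: [1; 1, 15, 3, 2]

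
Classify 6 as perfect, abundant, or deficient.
perfect

Proper divisors of 6: sum = 1 + 2 + 3 = 6
Since 6 = 6, 6 is perfect.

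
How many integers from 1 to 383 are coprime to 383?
382

383 = 383
φ(n) = n × ∏(1 - 1/p) for each prime p dividing n
φ(383) = 383 × (1 - 1/383) = 382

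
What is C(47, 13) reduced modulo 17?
1

Using Lucas' theorem:
Write n=47 and k=13 in base 17:
n in base 17: [2, 13]
k in base 17: [0, 13]
C(47,13) mod 17 = ∏ C(n_i, k_i) mod 17
Digit binomials (mod 17): C(2,0) = 1; C(13,13) = 1
Product: 1 × 1 = 1 ≡ 1 (mod 17)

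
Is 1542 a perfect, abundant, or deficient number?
abundant

Proper divisors of 1542: sum = 1 + 2 + 3 + 6 + 257 + 514 + 771 = 1554
Since 1554 > 1542, 1542 is abundant.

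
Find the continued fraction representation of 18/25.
[0; 1, 2, 1, 1, 3]

Euclidean algorithm steps:
18 = 0 × 25 + 18
25 = 1 × 18 + 7
18 = 2 × 7 + 4
7 = 1 × 4 + 3
4 = 1 × 3 + 1
3 = 3 × 1 + 0
Continued fraction: [0; 1, 2, 1, 1, 3]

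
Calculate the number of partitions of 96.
118114304

p(n) counts ways to write n as a sum of positive integers (order ignored).
Euler's pentagonal recurrence: p(k) = p(k-1) + p(k-2) - p(k-5) - p(k-7) + p(k-12) + p(k-15) - ... (offsets j(3j∓1)/2, signs ++--, p(0)=1, p(<0)=0).
DP table for k = 0..95: p(0)=1, p(1)=1, p(2)=2, p(3)=3, p(4)=5, p(5)=7, p(6)=11, p(7)=15, p(8)=22, p(9)=30, p(10)=42, p(11)=56, p(12)=77, p(13)=101, p(14)=135, p(15)=176, p(16)=231, p(17)=297, p(18)=385, p(19)=490, p(20)=627, p(21)=792, p(22)=1002, p(23)=1255, p(24)=1575, p(25)=1958, p(26)=2436, p(27)=3010, p(28)=3718, p(29)=4565, p(30)=5604, p(31)=6842, p(32)=8349, p(33)=10143, p(34)=12310, p(35)=14883, p(36)=17977, p(37)=21637, p(38)=26015, p(39)=31185, p(40)=37338, p(41)=44583, p(42)=53174, p(43)=63261, p(44)=75175, p(45)=89134, p(46)=105558, p(47)=124754, p(48)=147273, p(49)=173525, p(50)=204226, p(51)=239943, p(52)=281589, p(53)=329931, p(54)=386155, p(55)=451276, p(56)=526823, p(57)=614154, p(58)=715220, p(59)=831820, p(60)=966467, p(61)=1121505, p(62)=1300156, p(63)=1505499, p(64)=1741630, p(65)=2012558, p(66)=2323520, p(67)=2679689, p(68)=3087735, p(69)=3554345, p(70)=4087968, p(71)=4697205, p(72)=5392783, p(73)=6185689, p(74)=7089500, p(75)=8118264, p(76)=9289091, p(77)=10619863, p(78)=12132164, p(79)=13848650, p(80)=15796476, p(81)=18004327, p(82)=20506255, p(83)=23338469, p(84)=26543660, p(85)=30167357, p(86)=34262962, p(87)=38887673, p(88)=44108109, p(89)=49995925, p(90)=56634173, p(91)=64112359, p(92)=72533807, p(93)=82010177, p(94)=92669720, p(95)=104651419.
Final step: p(96) = p(95) + p(94) - p(91) - p(89) + p(84) + p(81) - p(74) - p(70) + p(61) + p(56) - p(45) - p(39) + p(26) + p(19) - p(4)
= 104651419 + 92669720 - 64112359 - 49995925 + 26543660 + 18004327 - 7089500 - 4087968 + 1121505 + 526823 - 89134 - 31185 + 2436 + 490 - 5
= 118114304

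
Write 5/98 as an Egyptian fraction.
1/20 + 1/980

Greedy algorithm:
5/98: ceiling(98/5) = 20, use 1/20
1/980: ceiling(980/1) = 980, use 1/980
Result: 5/98 = 1/20 + 1/980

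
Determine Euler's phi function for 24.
8

24 = 2^3 × 3
φ(n) = n × ∏(1 - 1/p) for each prime p dividing n
φ(24) = 24 × (1 - 1/2) × (1 - 1/3) = 8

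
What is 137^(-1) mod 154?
9

gcd(137, 154) = 1, so the inverse exists.
Extended Euclidean algorithm on (154, 137):
154 = 1 × 137 + 17  ⟹  17 = (1)·154 + (-1)·137
137 = 8 × 17 + 1  ⟹  1 = (-8)·154 + (9)·137
So (9)·137 ≡ 1 (mod 154), i.e. 137^(-1) ≡ 9 (mod 154).
Check: 137 × 9 = 1233 ≡ 1 (mod 154)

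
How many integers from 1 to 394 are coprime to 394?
196

394 = 2 × 197
φ(n) = n × ∏(1 - 1/p) for each prime p dividing n
φ(394) = 394 × (1 - 1/2) × (1 - 1/197) = 196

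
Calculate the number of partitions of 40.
37338

p(n) counts ways to write n as a sum of positive integers (order ignored).
Euler's pentagonal recurrence: p(k) = p(k-1) + p(k-2) - p(k-5) - p(k-7) + p(k-12) + p(k-15) - ... (offsets j(3j∓1)/2, signs ++--, p(0)=1, p(<0)=0).
DP table for k = 0..39: p(0)=1, p(1)=1, p(2)=2, p(3)=3, p(4)=5, p(5)=7, p(6)=11, p(7)=15, p(8)=22, p(9)=30, p(10)=42, p(11)=56, p(12)=77, p(13)=101, p(14)=135, p(15)=176, p(16)=231, p(17)=297, p(18)=385, p(19)=490, p(20)=627, p(21)=792, p(22)=1002, p(23)=1255, p(24)=1575, p(25)=1958, p(26)=2436, p(27)=3010, p(28)=3718, p(29)=4565, p(30)=5604, p(31)=6842, p(32)=8349, p(33)=10143, p(34)=12310, p(35)=14883, p(36)=17977, p(37)=21637, p(38)=26015, p(39)=31185.
Final step: p(40) = p(39) + p(38) - p(35) - p(33) + p(28) + p(25) - p(18) - p(14) + p(5) + p(0)
= 31185 + 26015 - 14883 - 10143 + 3718 + 1958 - 385 - 135 + 7 + 1
= 37338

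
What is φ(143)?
120

143 = 11 × 13
φ(n) = n × ∏(1 - 1/p) for each prime p dividing n
φ(143) = 143 × (1 - 1/11) × (1 - 1/13) = 120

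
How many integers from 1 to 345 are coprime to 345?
176

345 = 3 × 5 × 23
φ(n) = n × ∏(1 - 1/p) for each prime p dividing n
φ(345) = 345 × (1 - 1/3) × (1 - 1/5) × (1 - 1/23) = 176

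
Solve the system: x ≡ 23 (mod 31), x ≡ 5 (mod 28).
705

Using Chinese Remainder Theorem:
M = 31 × 28 = 868
M1 = 28, M2 = 31
y1 = 28^(-1) mod 31 = 10
y2 = 31^(-1) mod 28 = 19
x = (23×28×10 + 5×31×19) mod 868 = 705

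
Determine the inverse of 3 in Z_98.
33

gcd(3, 98) = 1, so the inverse exists.
Extended Euclidean algorithm on (98, 3):
98 = 32 × 3 + 2  ⟹  2 = (1)·98 + (-32)·3
3 = 1 × 2 + 1  ⟹  1 = (-1)·98 + (33)·3
So (33)·3 ≡ 1 (mod 98), i.e. 3^(-1) ≡ 33 (mod 98).
Check: 3 × 33 = 99 ≡ 1 (mod 98)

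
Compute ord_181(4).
90

181 is prime, so ord(4) divides φ(181) = 180.
Divisors of 180: 1, 2, 3, 4, 5, 6, 9, 10, 12, 15, 18, 20, 30, 36, 45, 60, 90, 180.
Repeated squaring: 4^1 ≡ 4, 4^2 ≡ 16, 4^4 ≡ 75, 4^8 ≡ 14, 4^16 ≡ 15, 4^32 ≡ 44, 4^64 ≡ 126, 4^128 ≡ 129 (mod 181).
Test 4^d mod 181 for each divisor d in increasing order:
4^1 ≡ 4
4^2 ≡ 16
4^3 = 4^2·4^1 ≡ 64
4^4 ≡ 75
4^5 = 4^4·4^1 ≡ 119
4^6 = 4^4·4^2 ≡ 114
4^9 = 4^8·4^1 ≡ 56
4^10 = 4^8·4^2 ≡ 43
4^12 = 4^8·4^4 ≡ 145
4^15 = 4^8·4^4·4^2·4^1 ≡ 49
4^18 = 4^16·4^2 ≡ 59
4^20 = 4^16·4^4 ≡ 39
4^30 = 4^16·4^8·4^4·4^2 ≡ 48
4^36 = 4^32·4^4 ≡ 42
4^45 = 4^32·4^8·4^4·4^1 ≡ 180
4^60 = 4^32·4^16·4^8·4^4 ≡ 132
4^90 = 4^64·4^16·4^8·4^2 ≡ 1  ← first divisor giving 1
The order is 90.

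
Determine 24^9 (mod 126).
90

Repeated squaring. Binary of 9 = 1001.
24^1 ≡ 24 (mod 126); 24^2 ≡ 72 (mod 126); 24^4 ≡ 18 (mod 126); 24^8 ≡ 72 (mod 126)
24^9 = 24^1 × 24^8 ≡ 90 (mod 126)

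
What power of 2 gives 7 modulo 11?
7

Baby-step giant-step with step n = ⌈√11⌉ = 4.
Baby steps 2^j mod 11 (j:value) for j=0..3: 0:1, 1:2, 2:4, 3:8.
Giant-step multiplier: 2^(-4) ≡ 2^(10-4) = 2^6 ≡ 9 (mod 11).
Giant steps γ_i = 7·9^i mod 11: γ_0=7, γ_1=8 (in table at j=3).
x = i·n + j = 1·4 + 3 = 7.
Check: 2^7 ≡ 7 (mod 11).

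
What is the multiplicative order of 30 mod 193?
192

193 is prime, so ord(30) divides φ(193) = 192.
Divisors of 192: 1, 2, 3, 4, 6, 8, 12, 16, 24, 32, 48, 64, 96, 192.
Repeated squaring: 30^1 ≡ 30, 30^2 ≡ 128, 30^4 ≡ 172, 30^8 ≡ 55, 30^16 ≡ 130, 30^32 ≡ 109, 30^64 ≡ 108, 30^128 ≡ 84 (mod 193).
Test 30^d mod 193 for each divisor d in increasing order:
30^1 ≡ 30
30^2 ≡ 128
30^3 = 30^2·30^1 ≡ 173
30^4 ≡ 172
30^6 = 30^4·30^2 ≡ 14
30^8 ≡ 55
30^12 = 30^8·30^4 ≡ 3
30^16 ≡ 130
30^24 = 30^16·30^8 ≡ 9
30^32 ≡ 109
30^48 = 30^32·30^16 ≡ 81
30^64 ≡ 108
30^96 = 30^64·30^32 ≡ 192
30^192 = 30^128·30^64 ≡ 1  ← first divisor giving 1
The order is 192.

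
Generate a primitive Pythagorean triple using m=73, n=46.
(3213, 6716, 7445)

Euclid's formula: a = m² - n², b = 2mn, c = m² + n²
m = 73, n = 46
a = 73² - 46² = 5329 - 2116 = 3213
b = 2 × 73 × 46 = 6716
c = 73² + 46² = 5329 + 2116 = 7445
Verification: 3213² + 6716² = 10323369 + 45104656 = 55428025 = 7445² ✓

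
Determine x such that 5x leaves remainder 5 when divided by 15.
x ≡ 1 (mod 3)

gcd(5, 15) = 5, which divides 5, so solutions exist.
Divide through by 5: x ≡ 1 (mod 3).
The coefficient of x is now 1, so x ≡ 1 (mod 3).
Check: 5 × 1 = 5 ≡ 5 (mod 15).
x ≡ 1 (mod 3), giving 5 solutions mod 15.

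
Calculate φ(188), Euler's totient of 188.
92

188 = 2^2 × 47
φ(n) = n × ∏(1 - 1/p) for each prime p dividing n
φ(188) = 188 × (1 - 1/2) × (1 - 1/47) = 92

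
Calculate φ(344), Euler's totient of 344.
168

344 = 2^3 × 43
φ(n) = n × ∏(1 - 1/p) for each prime p dividing n
φ(344) = 344 × (1 - 1/2) × (1 - 1/43) = 168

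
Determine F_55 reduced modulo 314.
243

Matrix identity: Q^n = [[F_(n+1), F_n], [F_n, F_(n-1)]] with Q = [[1,1],[1,0]].
n = 55 = 110111₂. Square-and-multiply, entries mod 314:
Q^1 = [[1,1],[1,0]]
Q^3 = (Q^1)²·Q = [[3,2],[2,1]]
Q^6 = (Q^3)² = [[13,8],[8,5]]
Q^13 = (Q^6)²·Q = [[63,233],[233,144]]
Q^27 = (Q^13)²·Q = [[43,168],[168,189]]
Q^55 = (Q^27)²·Q = [[283,243],[243,40]]
F_55 mod 314 = Q^55[0][1] = 243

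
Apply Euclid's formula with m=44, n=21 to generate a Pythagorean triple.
(1495, 1848, 2377)

Euclid's formula: a = m² - n², b = 2mn, c = m² + n²
m = 44, n = 21
a = 44² - 21² = 1936 - 441 = 1495
b = 2 × 44 × 21 = 1848
c = 44² + 21² = 1936 + 441 = 2377
Verification: 1495² + 1848² = 2235025 + 3415104 = 5650129 = 2377² ✓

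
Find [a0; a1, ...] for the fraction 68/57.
[1; 5, 5, 2]

Euclidean algorithm steps:
68 = 1 × 57 + 11
57 = 5 × 11 + 2
11 = 5 × 2 + 1
2 = 2 × 1 + 0
Continued fraction: [1; 5, 5, 2]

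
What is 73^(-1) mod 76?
25

gcd(73, 76) = 1, so the inverse exists.
Extended Euclidean algorithm on (76, 73):
76 = 1 × 73 + 3  ⟹  3 = (1)·76 + (-1)·73
73 = 24 × 3 + 1  ⟹  1 = (-24)·76 + (25)·73
So (25)·73 ≡ 1 (mod 76), i.e. 73^(-1) ≡ 25 (mod 76).
Check: 73 × 25 = 1825 ≡ 1 (mod 76)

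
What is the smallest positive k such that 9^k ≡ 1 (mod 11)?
5

11 is prime, so ord(9) divides φ(11) = 10.
Divisors of 10: 1, 2, 5, 10.
Repeated squaring: 9^1 ≡ 9, 9^2 ≡ 4, 9^4 ≡ 5, 9^8 ≡ 3 (mod 11).
Test 9^d mod 11 for each divisor d in increasing order:
9^1 ≡ 9
9^2 ≡ 4
9^5 = 9^4·9^1 ≡ 1  ← first divisor giving 1
The order is 5.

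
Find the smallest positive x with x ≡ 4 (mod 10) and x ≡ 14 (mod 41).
14

Using Chinese Remainder Theorem:
M = 10 × 41 = 410
M1 = 41, M2 = 10
y1 = 41^(-1) mod 10 = 1
y2 = 10^(-1) mod 41 = 37
x = (4×41×1 + 14×10×37) mod 410 = 14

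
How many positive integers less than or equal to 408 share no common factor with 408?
128

408 = 2^3 × 3 × 17
φ(n) = n × ∏(1 - 1/p) for each prime p dividing n
φ(408) = 408 × (1 - 1/2) × (1 - 1/3) × (1 - 1/17) = 128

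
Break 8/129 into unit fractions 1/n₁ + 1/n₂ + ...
1/17 + 1/314 + 1/137721 + 1/31611652014

Greedy algorithm:
8/129: ceiling(129/8) = 17, use 1/17
7/2193: ceiling(2193/7) = 314, use 1/314
5/688602: ceiling(688602/5) = 137721, use 1/137721
1/31611652014: ceiling(31611652014/1) = 31611652014, use 1/31611652014
Result: 8/129 = 1/17 + 1/314 + 1/137721 + 1/31611652014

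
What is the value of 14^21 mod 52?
40

Repeated squaring. Binary of 21 = 10101.
14^1 ≡ 14 (mod 52); 14^2 ≡ 40 (mod 52); 14^4 ≡ 40 (mod 52); 14^8 ≡ 40 (mod 52); 14^16 ≡ 40 (mod 52)
14^21 = 14^1 × 14^4 × 14^16 ≡ 40 (mod 52)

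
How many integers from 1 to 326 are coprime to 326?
162

326 = 2 × 163
φ(n) = n × ∏(1 - 1/p) for each prime p dividing n
φ(326) = 326 × (1 - 1/2) × (1 - 1/163) = 162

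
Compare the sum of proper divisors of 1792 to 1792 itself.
abundant

Proper divisors of 1792: sum = 1 + 2 + 4 + 7 + 8 + 14 + 16 + 28 + ... + 224 + 256 + 448 + 896 (17 divisors) = 2296
Since 2296 > 1792, 1792 is abundant.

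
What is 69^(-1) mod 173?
168

gcd(69, 173) = 1, so the inverse exists.
Extended Euclidean algorithm on (173, 69):
173 = 2 × 69 + 35  ⟹  35 = (1)·173 + (-2)·69
69 = 1 × 35 + 34  ⟹  34 = (-1)·173 + (3)·69
35 = 1 × 34 + 1  ⟹  1 = (2)·173 + (-5)·69
So (-5)·69 ≡ 1 (mod 173), i.e. 69^(-1) ≡ -5 ≡ 168 (mod 173).
Check: 69 × 168 = 11592 ≡ 1 (mod 173)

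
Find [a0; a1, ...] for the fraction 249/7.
[35; 1, 1, 3]

Euclidean algorithm steps:
249 = 35 × 7 + 4
7 = 1 × 4 + 3
4 = 1 × 3 + 1
3 = 3 × 1 + 0
Continued fraction: [35; 1, 1, 3]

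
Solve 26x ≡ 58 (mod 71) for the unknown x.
x ≡ 35 (mod 71)

gcd(26, 71) = 1, which divides 58, so solutions exist.
Find 26^(-1) mod 71 by the extended Euclidean algorithm:
71 = 2 × 26 + 19  ⟹  19 = (1)·71 + (-2)·26
26 = 1 × 19 + 7  ⟹  7 = (-1)·71 + (3)·26
19 = 2 × 7 + 5  ⟹  5 = (3)·71 + (-8)·26
7 = 1 × 5 + 2  ⟹  2 = (-4)·71 + (11)·26
5 = 2 × 2 + 1  ⟹  1 = (11)·71 + (-30)·26
So (-30)·26 ≡ 1 (mod 71), i.e. 26^(-1) ≡ -30 ≡ 41 (mod 71).
x ≡ 41 × 58 = 2378 ≡ 35 (mod 71).
Check: 26 × 35 = 910 ≡ 58 (mod 71).
Unique solution: x ≡ 35 (mod 71)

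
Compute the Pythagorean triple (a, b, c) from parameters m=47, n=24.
(1633, 2256, 2785)

Euclid's formula: a = m² - n², b = 2mn, c = m² + n²
m = 47, n = 24
a = 47² - 24² = 2209 - 576 = 1633
b = 2 × 47 × 24 = 2256
c = 47² + 24² = 2209 + 576 = 2785
Verification: 1633² + 2256² = 2666689 + 5089536 = 7756225 = 2785² ✓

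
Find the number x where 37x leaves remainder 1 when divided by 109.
56

gcd(37, 109) = 1, so the inverse exists.
Extended Euclidean algorithm on (109, 37):
109 = 2 × 37 + 35  ⟹  35 = (1)·109 + (-2)·37
37 = 1 × 35 + 2  ⟹  2 = (-1)·109 + (3)·37
35 = 17 × 2 + 1  ⟹  1 = (18)·109 + (-53)·37
So (-53)·37 ≡ 1 (mod 109), i.e. 37^(-1) ≡ -53 ≡ 56 (mod 109).
Check: 37 × 56 = 2072 ≡ 1 (mod 109)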